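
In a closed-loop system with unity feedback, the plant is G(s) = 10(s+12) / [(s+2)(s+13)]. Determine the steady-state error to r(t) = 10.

The open loop has no poles at the origin → type 0 system.
K_p = lim_{s→0} G(s) = 10·12 / (2·13) = 60/13.
e_ss = 10/(1 + K_p) = 10/(73/13) = 130/73.

130/73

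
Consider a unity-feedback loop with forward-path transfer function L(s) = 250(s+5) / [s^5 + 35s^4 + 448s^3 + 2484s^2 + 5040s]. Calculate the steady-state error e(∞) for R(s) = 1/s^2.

The denominator has no term below 5040s — 1 pole at s=0, type 1.
K_v = lim_{s→0} s·L(s) = 250·5 / 5040 = 125/504.
e_ss = 1/K_v = 1/(125/504) = 4.032.

4.032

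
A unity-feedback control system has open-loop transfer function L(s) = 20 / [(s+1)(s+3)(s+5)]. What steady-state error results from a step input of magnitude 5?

The open loop has no poles at the origin → type 0 system.
K_p = lim_{s→0} L(s) = 20 / (1·3·5) = 4/3.
e_ss = 5/(1 + K_p) = 5/(7/3) = 15/7.

15/7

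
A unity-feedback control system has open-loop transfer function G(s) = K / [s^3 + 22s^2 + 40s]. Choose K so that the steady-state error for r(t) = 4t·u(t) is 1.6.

The denominator has no term below 40s — 1 pole at s=0, type 1.
K_v = lim_{s→0} s·G(s) = K / 40 = 0.025·K.
e_ss = 4/K_v = 1.6 ⇒ K_v = 2.5 ⇒ K = 2.5/0.025 = 100.

100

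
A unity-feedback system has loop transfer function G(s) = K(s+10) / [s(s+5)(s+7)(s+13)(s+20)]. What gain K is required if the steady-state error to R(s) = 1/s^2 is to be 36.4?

G(s) has one factor of s in the denominator, so the system is type 1.
K_v = lim_{s→0} s·G(s) = K·10 / (5·7·13·20) = (1/910)·K.
e_ss = 1/K_v = 36.4 ⇒ K_v = 5/182 ⇒ K = (5/182)/(1/910) = 25.

25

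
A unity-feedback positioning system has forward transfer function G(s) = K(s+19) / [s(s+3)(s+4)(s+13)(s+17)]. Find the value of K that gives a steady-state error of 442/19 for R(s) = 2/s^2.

One free integrator in G(s): this is a type 1 system.
K_v = lim_{s→0} s·G(s) = K·19 / (3·4·13·17) = (19/2652)·K.
e_ss = 2/K_v = 442/19 ⇒ K_v = 19/221 ⇒ K = (19/221)/(19/2652) = 12.

12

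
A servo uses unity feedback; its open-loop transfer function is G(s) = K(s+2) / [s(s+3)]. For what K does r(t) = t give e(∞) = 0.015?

G(s) has one factor of s in the denominator, so the system is type 1.
K_v = lim_{s→0} s·G(s) = K·2 / (3) = (2/3)·K.
e_ss = 1/K_v = 0.015 ⇒ K_v = 200/3 ⇒ K = (200/3)/(2/3) = 100.

100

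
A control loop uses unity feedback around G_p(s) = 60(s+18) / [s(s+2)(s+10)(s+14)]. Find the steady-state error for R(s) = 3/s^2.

7/9

G_p(s) has one factor of s in the denominator, so the system is type 1.
K_v = lim_{s→0} s·G_p(s) = 60·18 / (2·10·14) = 27/7.
e_ss = 3/K_v = 3/(27/7) = 7/9.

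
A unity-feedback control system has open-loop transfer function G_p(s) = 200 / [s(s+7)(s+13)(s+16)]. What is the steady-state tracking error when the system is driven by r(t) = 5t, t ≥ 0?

The open loop has one pole at the origin → type 1 system.
K_v = lim_{s→0} s·G_p(s) = 200 / (7·13·16) = 25/182.
e_ss = 5/K_v = 5/(25/182) = 36.4.

36.4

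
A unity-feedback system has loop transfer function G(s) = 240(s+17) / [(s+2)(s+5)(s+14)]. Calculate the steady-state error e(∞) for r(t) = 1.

7/211

The open loop has no poles at the origin → type 0 system.
K_p = lim_{s→0} G(s) = 240·17 / (2·5·14) = 204/7.
e_ss = 1/(1 + K_p) = 1/(211/7) = 7/211.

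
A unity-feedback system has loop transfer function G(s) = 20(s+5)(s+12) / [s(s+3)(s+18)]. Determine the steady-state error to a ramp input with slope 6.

G(s) has one factor of s in the denominator, so the system is type 1.
K_v = lim_{s→0} s·G(s) = 20·5·12 / (3·18) = 200/9.
e_ss = 6/K_v = 6/(200/9) = 0.27.

0.27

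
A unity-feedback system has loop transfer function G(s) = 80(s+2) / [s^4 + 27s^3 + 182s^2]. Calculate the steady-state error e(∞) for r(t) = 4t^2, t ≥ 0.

Lowest-order denominator term is 182s^2, so the open loop has 2 poles at the origin → type 2 system.
K_a = lim_{s→0} s^2·G(s) = 80·2 / 182 = 80/91.
r(t) = 4t^2 gives R(s) = 8/s^3.
e_ss = 8/K_a = 8/(80/91) = 9.1.

9.1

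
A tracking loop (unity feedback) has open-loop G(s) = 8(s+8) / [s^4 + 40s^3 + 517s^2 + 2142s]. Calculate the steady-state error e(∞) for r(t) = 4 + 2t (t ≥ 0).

Factoring s from the denominator leaves a polynomial with constant term 2142, so the system is type 1. Taking each input component in turn:
  • 4: tracked with zero error.
  • 2t: e_ss = 2/K_v with K_v=32/1071 → 66.9375.
Total e_ss = 66.9375.

66.9375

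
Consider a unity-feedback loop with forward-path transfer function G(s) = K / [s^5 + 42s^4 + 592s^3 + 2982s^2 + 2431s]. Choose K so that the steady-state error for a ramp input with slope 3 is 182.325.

40

Lowest-order denominator term is 2431s, so the open loop has 1 pole at the origin → type 1 system.
K_v = lim_{s→0} s·G(s) = K / 2431 = (1/2431)·K.
e_ss = 3/K_v = 182.325 ⇒ K_v = 40/2431 ⇒ K = (40/2431)/(1/2431) = 40.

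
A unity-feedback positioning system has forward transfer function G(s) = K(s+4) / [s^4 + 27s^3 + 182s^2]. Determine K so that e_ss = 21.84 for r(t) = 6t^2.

25

Lowest-order denominator term is 182s^2, so the open loop has 2 poles at the origin → type 2 system.
K_a = lim_{s→0} s^2·G(s) = K·4 / 182 = (2/91)·K.
e_ss = 12/K_a = 21.84 ⇒ K_a = 50/91 ⇒ K = (50/91)/(2/91) = 25.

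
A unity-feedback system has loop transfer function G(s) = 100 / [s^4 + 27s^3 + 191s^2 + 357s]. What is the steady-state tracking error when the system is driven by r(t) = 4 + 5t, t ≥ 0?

17.85

The denominator has no term below 357s — 1 pole at s=0, type 1. By superposition:
  • 4: tracked with zero error.
  • 5t: e_ss = 5/K_v with K_v=100/357 → 17.85.
Total e_ss = 17.85.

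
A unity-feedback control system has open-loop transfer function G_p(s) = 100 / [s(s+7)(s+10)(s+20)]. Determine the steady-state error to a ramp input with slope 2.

28

The open loop has one pole at the origin → type 1 system.
K_v = lim_{s→0} s·G_p(s) = 100 / (7·10·20) = 1/14.
e_ss = 2/K_v = 2/(1/14) = 28.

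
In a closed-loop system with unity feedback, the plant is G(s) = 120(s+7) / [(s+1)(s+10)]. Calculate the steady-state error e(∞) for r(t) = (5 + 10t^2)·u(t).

infinity

System type = 0 (no poles at s=0). Taking each input component in turn:
  • 5: e_ss = 5/(1+K_p) with K_p=84 → 1/17.
  • 10t^2: a type-0 system cannot track it, e_ss → ∞.
The unbounded component dominates.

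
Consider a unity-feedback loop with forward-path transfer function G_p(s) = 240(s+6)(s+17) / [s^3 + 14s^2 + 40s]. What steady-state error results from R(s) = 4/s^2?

1/153

Lowest-order denominator term is 40s, so the open loop has 1 pole at the origin → type 1 system.
K_v = lim_{s→0} s·G_p(s) = 240·6·17 / 40 = 612.
e_ss = 4/K_v = 4/612 = 1/153.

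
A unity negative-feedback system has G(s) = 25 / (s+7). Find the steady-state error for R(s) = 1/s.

The open loop has no poles at the origin → type 0 system.
K_p = lim_{s→0} G(s) = 25 / (7) = 25/7.
e_ss = 1/(1 + K_p) = 1/(32/7) = 7/32.

7/32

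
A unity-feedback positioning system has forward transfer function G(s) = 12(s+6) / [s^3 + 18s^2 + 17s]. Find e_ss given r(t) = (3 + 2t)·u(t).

17/36

The denominator has no term below 17s — 1 pole at s=0, type 1. Taking each input component in turn:
  • 3: tracked with zero error.
  • 2t: e_ss = 2/K_v with K_v=72/17 → 17/36.
Total e_ss = 17/36.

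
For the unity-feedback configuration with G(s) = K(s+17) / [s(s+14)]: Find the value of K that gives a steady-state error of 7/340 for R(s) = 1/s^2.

40

G(s) has one factor of s in the denominator, so the system is type 1.
K_v = lim_{s→0} s·G(s) = K·17 / (14) = (17/14)·K.
e_ss = 1/K_v = 7/340 ⇒ K_v = 340/7 ⇒ K = (340/7)/(17/14) = 40.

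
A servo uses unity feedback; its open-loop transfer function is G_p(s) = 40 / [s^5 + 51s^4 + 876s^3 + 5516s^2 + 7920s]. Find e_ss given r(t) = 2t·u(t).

396

The denominator has no term below 7920s — 1 pole at s=0, type 1.
K_v = lim_{s→0} s·G_p(s) = 40 / 7920 = 1/198.
e_ss = 2/K_v = 2/(1/198) = 396.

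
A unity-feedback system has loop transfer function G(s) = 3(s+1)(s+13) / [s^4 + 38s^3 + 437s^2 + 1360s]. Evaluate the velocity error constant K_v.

39/1360

The denominator has no term below 1360s — 1 pole at s=0, type 1.
K_v = lim_{s→0} s·G(s) = 3·1·13 / 1360 = 39/1360.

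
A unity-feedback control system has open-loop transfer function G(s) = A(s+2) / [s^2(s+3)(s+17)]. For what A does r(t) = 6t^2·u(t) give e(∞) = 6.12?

50

Two free integrators in G(s): this is a type 2 system.
K_a = lim_{s→0} s^2·G(s) = A·2 / (3·17) = (2/51)·A.
e_ss = 12/K_a = 6.12 ⇒ K_a = 100/51 ⇒ A = (100/51)/(2/51) = 50.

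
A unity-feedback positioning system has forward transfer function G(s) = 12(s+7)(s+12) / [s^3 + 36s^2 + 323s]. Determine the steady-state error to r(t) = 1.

The denominator has no term below 323s — 1 pole at s=0, type 1.
K_p = ∞ for a type-1 system; e_ss to a step is zero.

0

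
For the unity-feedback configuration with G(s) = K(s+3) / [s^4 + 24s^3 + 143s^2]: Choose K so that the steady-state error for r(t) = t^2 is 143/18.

12

Factoring s^2 from the denominator leaves a polynomial with constant term 143, so the system is type 2.
K_a = lim_{s→0} s^2·G(s) = K·3 / 143 = (3/143)·K.
e_ss = 2/K_a = 143/18 ⇒ K_a = 36/143 ⇒ K = (36/143)/(3/143) = 12.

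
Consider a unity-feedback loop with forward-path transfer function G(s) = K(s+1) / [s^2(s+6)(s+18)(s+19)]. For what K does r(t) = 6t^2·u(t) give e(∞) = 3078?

8

G(s) has two factors of s in the denominator, so the system is type 2.
K_a = lim_{s→0} s^2·G(s) = K·1 / (6·18·19) = (1/2052)·K.
e_ss = 12/K_a = 3078 ⇒ K_a = 2/513 ⇒ K = (2/513)/(1/2052) = 8.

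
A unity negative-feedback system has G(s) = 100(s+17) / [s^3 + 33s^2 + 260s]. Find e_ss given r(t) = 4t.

52/85

The denominator has no term below 260s — 1 pole at s=0, type 1.
K_v = lim_{s→0} s·G(s) = 100·17 / 260 = 85/13.
e_ss = 4/K_v = 4/(85/13) = 52/85.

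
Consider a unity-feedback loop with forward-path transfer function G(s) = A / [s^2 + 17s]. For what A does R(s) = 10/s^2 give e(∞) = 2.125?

Factoring s from the denominator leaves a polynomial with constant term 17, so the system is type 1.
K_v = lim_{s→0} s·G(s) = A / 17 = (1/17)·A.
e_ss = 10/K_v = 2.125 ⇒ K_v = 80/17 ⇒ A = (80/17)/(1/17) = 80.

80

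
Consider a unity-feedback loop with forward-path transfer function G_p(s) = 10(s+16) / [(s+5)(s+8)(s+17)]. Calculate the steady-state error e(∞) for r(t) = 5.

G_p(s) has no factors of s in the denominator, so the system is type 0.
K_p = lim_{s→0} G_p(s) = 10·16 / (5·8·17) = 4/17.
e_ss = 5/(1 + K_p) = 5/(21/17) = 85/21.

85/21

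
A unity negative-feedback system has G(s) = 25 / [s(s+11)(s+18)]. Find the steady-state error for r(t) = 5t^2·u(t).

infinity

The open loop has one pole at the origin → type 1 system.
K_a = lim_{s→0} s^2·G(s) = 0; the steady-state error to this parabolic input grows without bound.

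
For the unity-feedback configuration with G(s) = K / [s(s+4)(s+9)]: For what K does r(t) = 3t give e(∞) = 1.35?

80

The open loop has one pole at the origin → type 1 system.
K_v = lim_{s→0} s·G(s) = K / (4·9) = (1/36)·K.
e_ss = 3/K_v = 1.35 ⇒ K_v = 20/9 ⇒ K = (20/9)/(1/36) = 80.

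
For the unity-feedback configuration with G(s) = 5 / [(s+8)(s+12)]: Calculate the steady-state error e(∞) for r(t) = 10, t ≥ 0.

No free integrators in G(s): this is a type 0 system.
K_p = lim_{s→0} G(s) = 5 / (8·12) = 5/96.
e_ss = 10/(1 + K_p) = 10/(101/96) = 960/101.

960/101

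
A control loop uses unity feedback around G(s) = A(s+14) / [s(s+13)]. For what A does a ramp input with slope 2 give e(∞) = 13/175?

25

System type = 1 (one pole at s=0).
K_v = lim_{s→0} s·G(s) = A·14 / (13) = (14/13)·A.
e_ss = 2/K_v = 13/175 ⇒ K_v = 350/13 ⇒ A = (350/13)/(14/13) = 25.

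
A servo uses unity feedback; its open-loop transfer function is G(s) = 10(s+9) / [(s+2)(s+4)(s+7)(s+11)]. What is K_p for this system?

System type = 0 (no poles at s=0).
K_p = lim_{s→0} G(s) = 10·9 / (2·4·7·11) = 45/308.

45/308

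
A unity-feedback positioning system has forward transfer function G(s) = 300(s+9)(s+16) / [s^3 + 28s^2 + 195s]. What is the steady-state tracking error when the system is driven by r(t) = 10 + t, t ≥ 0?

13/2880

Lowest-order denominator term is 195s, so the open loop has 1 pole at the origin → type 1 system. Taking each input component in turn:
  • 10: tracked with zero error.
  • t: e_ss = 1/K_v with K_v=2880/13 → 13/2880.
Total e_ss = 13/2880.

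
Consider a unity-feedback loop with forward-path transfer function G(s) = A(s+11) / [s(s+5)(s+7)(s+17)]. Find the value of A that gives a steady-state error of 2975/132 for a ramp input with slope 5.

12

G(s) has one factor of s in the denominator, so the system is type 1.
K_v = lim_{s→0} s·G(s) = A·11 / (5·7·17) = (11/595)·A.
e_ss = 5/K_v = 2975/132 ⇒ K_v = 132/595 ⇒ A = (132/595)/(11/595) = 12.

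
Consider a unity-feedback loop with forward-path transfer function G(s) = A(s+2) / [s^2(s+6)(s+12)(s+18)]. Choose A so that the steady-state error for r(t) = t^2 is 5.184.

G(s) has two factors of s in the denominator, so the system is type 2.
K_a = lim_{s→0} s^2·G(s) = A·2 / (6·12·18) = (1/648)·A.
e_ss = 2/K_a = 5.184 ⇒ K_a = 125/324 ⇒ A = (125/324)/(1/648) = 250.

250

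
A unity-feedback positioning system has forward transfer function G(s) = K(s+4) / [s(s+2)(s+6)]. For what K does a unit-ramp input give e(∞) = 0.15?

20

One free integrator in G(s): this is a type 1 system.
K_v = lim_{s→0} s·G(s) = K·4 / (2·6) = (1/3)·K.
e_ss = 1/K_v = 0.15 ⇒ K_v = 20/3 ⇒ K = (20/3)/(1/3) = 20.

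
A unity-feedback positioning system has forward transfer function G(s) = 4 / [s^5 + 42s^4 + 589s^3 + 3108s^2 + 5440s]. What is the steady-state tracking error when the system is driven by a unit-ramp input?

1360

Lowest-order denominator term is 5440s, so the open loop has 1 pole at the origin → type 1 system.
K_v = lim_{s→0} s·G(s) = 4 / 5440 = 1/1360.
e_ss = 1/K_v = 1/(1/1360) = 1360.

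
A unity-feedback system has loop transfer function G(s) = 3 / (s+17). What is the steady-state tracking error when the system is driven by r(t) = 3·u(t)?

System type = 0 (no poles at s=0).
K_p = lim_{s→0} G(s) = 3 / (17) = 3/17.
e_ss = 3/(1 + K_p) = 3/(20/17) = 2.55.

2.55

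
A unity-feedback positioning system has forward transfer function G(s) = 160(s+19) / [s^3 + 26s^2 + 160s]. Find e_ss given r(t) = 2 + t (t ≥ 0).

1/19

Factoring s from the denominator leaves a polynomial with constant term 160, so the system is type 1. Treating each term separately:
  • 2: tracked with zero error.
  • t: e_ss = 1/K_v with K_v=19 → 1/19.
Total e_ss = 1/19.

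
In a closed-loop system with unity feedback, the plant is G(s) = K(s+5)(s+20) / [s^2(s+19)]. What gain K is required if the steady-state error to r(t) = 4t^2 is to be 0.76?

G(s) has two factors of s in the denominator, so the system is type 2.
K_a = lim_{s→0} s^2·G(s) = K·5·20 / (19) = (100/19)·K.
e_ss = 8/K_a = 0.76 ⇒ K_a = 200/19 ⇒ K = (200/19)/(100/19) = 2.

2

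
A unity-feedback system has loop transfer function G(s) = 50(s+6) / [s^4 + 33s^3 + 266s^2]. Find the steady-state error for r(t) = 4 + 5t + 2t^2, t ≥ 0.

266/75

The denominator has no term below 266s^2 — 2 poles at s=0, type 2. Taking each input component in turn:
  • 4: tracked with zero error.
  • 5t: tracked with zero error.
  • 2t^2: e_ss = 4/K_a with K_a=150/133 → 266/75.
Total e_ss = 266/75.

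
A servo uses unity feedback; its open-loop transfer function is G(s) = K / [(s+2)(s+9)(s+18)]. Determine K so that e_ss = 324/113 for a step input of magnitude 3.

15

The open loop has no poles at the origin → type 0 system.
K_p = lim_{s→0} G(s) = K / (2·9·18) = (1/324)·K.
e_ss = 3/(1 + K_p) = 324/113 ⇒ 1 + (1/324)·K = 113/108 ⇒ K = 15.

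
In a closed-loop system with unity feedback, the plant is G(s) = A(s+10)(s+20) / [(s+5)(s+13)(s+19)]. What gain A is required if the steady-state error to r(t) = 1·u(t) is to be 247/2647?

The open loop has no poles at the origin → type 0 system.
K_p = lim_{s→0} G(s) = A·10·20 / (5·13·19) = (40/247)·A.
e_ss = 1/(1 + K_p) = 247/2647 ⇒ 1 + (40/247)·A = 2647/247 ⇒ A = 60.

60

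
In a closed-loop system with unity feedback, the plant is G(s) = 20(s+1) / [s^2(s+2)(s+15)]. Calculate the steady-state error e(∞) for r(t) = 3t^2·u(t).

The open loop has two poles at the origin → type 2 system.
K_a = lim_{s→0} s^2·G(s) = 20·1 / (2·15) = 2/3.
r(t) = 3t^2 gives R(s) = 6/s^3.
e_ss = 6/K_a = 6/(2/3) = 9.

9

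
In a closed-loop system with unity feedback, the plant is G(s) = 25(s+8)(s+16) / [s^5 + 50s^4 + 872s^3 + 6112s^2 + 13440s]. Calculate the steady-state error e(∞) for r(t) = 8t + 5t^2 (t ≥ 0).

Factoring s from the denominator leaves a polynomial with constant term 13440, so the system is type 1. Treating each term separately:
  • 8t: e_ss = 8/K_v with K_v=5/21 → 33.6.
  • 5t^2: a type-1 system cannot track it, e_ss → ∞.
The unbounded component dominates.

infinity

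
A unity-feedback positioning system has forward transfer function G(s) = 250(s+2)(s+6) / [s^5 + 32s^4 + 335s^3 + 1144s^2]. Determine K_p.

K_p = lim_{s→0} G(s); with 2 poles at the origin the limit diverges, so K_p = ∞.

infinity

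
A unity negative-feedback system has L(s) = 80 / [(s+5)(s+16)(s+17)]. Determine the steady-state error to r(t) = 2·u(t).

No free integrators in L(s): this is a type 0 system.
K_p = lim_{s→0} L(s) = 80 / (5·16·17) = 1/17.
e_ss = 2/(1 + K_p) = 2/(18/17) = 17/9.

17/9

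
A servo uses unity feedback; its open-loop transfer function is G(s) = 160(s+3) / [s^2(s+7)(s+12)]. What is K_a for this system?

Two free integrators in G(s): this is a type 2 system.
K_a = lim_{s→0} s^2·G(s) = 160·3 / (7·12) = 40/7.

40/7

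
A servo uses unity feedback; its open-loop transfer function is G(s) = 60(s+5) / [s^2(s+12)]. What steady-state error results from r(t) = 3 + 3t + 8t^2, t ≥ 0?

G(s) has two factors of s in the denominator, so the system is type 2. Taking each input component in turn:
  • 3: tracked with zero error.
  • 3t: tracked with zero error.
  • 8t^2: e_ss = 16/K_a with K_a=25 → 0.64.
Total e_ss = 0.64.

0.64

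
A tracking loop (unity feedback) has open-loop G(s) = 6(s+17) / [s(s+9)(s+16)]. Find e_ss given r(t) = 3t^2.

infinity

G(s) has one factor of s in the denominator, so the system is type 1.
For a type-1 system K_a = 0, so e_ss to a parabolic input is unbounded.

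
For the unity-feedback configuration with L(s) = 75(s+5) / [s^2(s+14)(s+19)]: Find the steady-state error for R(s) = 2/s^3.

System type = 2 (two poles at s=0).
K_a = lim_{s→0} s^2·L(s) = 75·5 / (14·19) = 375/266.
r(t) = t^2 gives R(s) = 2/s^3.
e_ss = 2/K_a = 2/(375/266) = 532/375.

532/375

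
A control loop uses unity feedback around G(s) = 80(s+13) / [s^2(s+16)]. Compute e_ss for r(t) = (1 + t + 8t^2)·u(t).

16/65

G(s) has two factors of s in the denominator, so the system is type 2. By superposition:
  • 1: tracked with zero error.
  • t: tracked with zero error.
  • 8t^2: e_ss = 16/K_a with K_a=65 → 16/65.
Total e_ss = 16/65.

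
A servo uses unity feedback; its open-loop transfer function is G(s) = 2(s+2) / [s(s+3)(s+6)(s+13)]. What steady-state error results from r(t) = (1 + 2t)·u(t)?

117

G(s) has one factor of s in the denominator, so the system is type 1. Taking each input component in turn:
  • 1: tracked with zero error.
  • 2t: e_ss = 2/K_v with K_v=2/117 → 117.
Total e_ss = 117.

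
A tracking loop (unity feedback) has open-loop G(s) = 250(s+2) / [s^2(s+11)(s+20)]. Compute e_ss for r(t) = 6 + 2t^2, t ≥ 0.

The open loop has two poles at the origin → type 2 system. Treating each term separately:
  • 6: tracked with zero error.
  • 2t^2: e_ss = 4/K_a with K_a=25/11 → 1.76.
Total e_ss = 1.76.

1.76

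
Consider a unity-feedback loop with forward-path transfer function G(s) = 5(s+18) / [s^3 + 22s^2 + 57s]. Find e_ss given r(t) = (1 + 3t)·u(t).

1.9

Lowest-order denominator term is 57s, so the open loop has 1 pole at the origin → type 1 system. Treating each term separately:
  • 1: tracked with zero error.
  • 3t: e_ss = 3/K_v with K_v=30/19 → 1.9.
Total e_ss = 1.9.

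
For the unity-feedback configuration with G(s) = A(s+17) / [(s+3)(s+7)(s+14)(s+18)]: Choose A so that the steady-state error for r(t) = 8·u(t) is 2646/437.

No free integrators in G(s): this is a type 0 system.
K_p = lim_{s→0} G(s) = A·17 / (3·7·14·18) = (17/5292)·A.
e_ss = 8/(1 + K_p) = 2646/437 ⇒ 1 + (17/5292)·A = 1748/1323 ⇒ A = 100.

100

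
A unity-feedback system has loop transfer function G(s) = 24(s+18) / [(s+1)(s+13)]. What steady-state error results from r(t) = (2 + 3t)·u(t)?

infinity

The open loop has no poles at the origin → type 0 system. By superposition:
  • 2: e_ss = 2/(1+K_p) with K_p=432/13 → 26/445.
  • 3t: a type-0 system cannot track it, e_ss → ∞.
The unbounded component dominates.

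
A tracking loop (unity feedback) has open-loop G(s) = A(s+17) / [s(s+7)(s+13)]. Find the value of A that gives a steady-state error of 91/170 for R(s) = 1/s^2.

10

System type = 1 (one pole at s=0).
K_v = lim_{s→0} s·G(s) = A·17 / (7·13) = (17/91)·A.
e_ss = 1/K_v = 91/170 ⇒ K_v = 170/91 ⇒ A = (170/91)/(17/91) = 10.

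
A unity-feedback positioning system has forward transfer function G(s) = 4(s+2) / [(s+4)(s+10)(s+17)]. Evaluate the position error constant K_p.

1/85

The open loop has no poles at the origin → type 0 system.
K_p = lim_{s→0} G(s) = 4·2 / (4·10·17) = 1/85.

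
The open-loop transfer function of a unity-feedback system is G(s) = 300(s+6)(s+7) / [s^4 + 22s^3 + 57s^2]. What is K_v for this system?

K_v = lim_{s→0} s·G(s); with 2 poles at the origin the limit diverges, so K_v = ∞.

infinity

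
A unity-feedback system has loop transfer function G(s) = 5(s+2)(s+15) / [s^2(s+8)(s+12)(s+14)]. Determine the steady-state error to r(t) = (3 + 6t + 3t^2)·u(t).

Two free integrators in G(s): this is a type 2 system. Taking each input component in turn:
  • 3: tracked with zero error.
  • 6t: tracked with zero error.
  • 3t^2: e_ss = 6/K_a with K_a=25/224 → 53.76.
Total e_ss = 53.76.

53.76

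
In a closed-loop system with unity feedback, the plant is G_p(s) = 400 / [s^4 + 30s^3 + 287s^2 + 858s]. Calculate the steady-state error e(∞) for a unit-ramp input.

Lowest-order denominator term is 858s, so the open loop has 1 pole at the origin → type 1 system.
K_v = lim_{s→0} s·G_p(s) = 400 / 858 = 200/429.
e_ss = 1/K_v = 1/(200/429) = 2.145.

2.145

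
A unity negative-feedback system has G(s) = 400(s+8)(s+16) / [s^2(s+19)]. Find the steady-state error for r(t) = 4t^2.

Two free integrators in G(s): this is a type 2 system.
K_a = lim_{s→0} s^2·G(s) = 400·8·16 / (19) = 51200/19.
r(t) = 4t^2 gives R(s) = 8/s^3.
e_ss = 8/K_a = 8/(51200/19) = 19/6400.

19/6400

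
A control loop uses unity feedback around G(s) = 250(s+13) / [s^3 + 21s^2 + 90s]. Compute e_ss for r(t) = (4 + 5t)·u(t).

Factoring s from the denominator leaves a polynomial with constant term 90, so the system is type 1. By superposition:
  • 4: tracked with zero error.
  • 5t: e_ss = 5/K_v with K_v=325/9 → 9/65.
Total e_ss = 9/65.

9/65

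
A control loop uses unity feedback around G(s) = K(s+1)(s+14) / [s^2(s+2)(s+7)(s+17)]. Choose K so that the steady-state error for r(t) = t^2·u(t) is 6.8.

5

G(s) has two factors of s in the denominator, so the system is type 2.
K_a = lim_{s→0} s^2·G(s) = K·1·14 / (2·7·17) = (1/17)·K.
e_ss = 2/K_a = 6.8 ⇒ K_a = 5/17 ⇒ K = (5/17)/(1/17) = 5.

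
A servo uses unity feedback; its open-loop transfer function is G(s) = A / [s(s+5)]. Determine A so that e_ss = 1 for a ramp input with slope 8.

40

G(s) has one factor of s in the denominator, so the system is type 1.
K_v = lim_{s→0} s·G(s) = A / (5) = 0.2·A.
e_ss = 8/K_v = 1 ⇒ K_v = 8 ⇒ A = 8/0.2 = 40.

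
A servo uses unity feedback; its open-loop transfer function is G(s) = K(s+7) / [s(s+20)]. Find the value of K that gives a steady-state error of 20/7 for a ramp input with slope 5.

One free integrator in G(s): this is a type 1 system.
K_v = lim_{s→0} s·G(s) = K·7 / (20) = 0.35·K.
e_ss = 5/K_v = 20/7 ⇒ K_v = 1.75 ⇒ K = 1.75/0.35 = 5.

5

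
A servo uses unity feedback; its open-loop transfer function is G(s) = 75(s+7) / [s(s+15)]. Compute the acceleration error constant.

0

One free integrator in G(s): this is a type 1 system.
K_a = lim_{s→0} s^2·G(s) = 0 (the extra factor of s kills the finite limit).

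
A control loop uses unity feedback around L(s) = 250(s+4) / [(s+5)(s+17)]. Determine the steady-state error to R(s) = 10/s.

The open loop has no poles at the origin → type 0 system.
K_p = lim_{s→0} L(s) = 250·4 / (5·17) = 200/17.
e_ss = 10/(1 + K_p) = 10/(217/17) = 170/217.

170/217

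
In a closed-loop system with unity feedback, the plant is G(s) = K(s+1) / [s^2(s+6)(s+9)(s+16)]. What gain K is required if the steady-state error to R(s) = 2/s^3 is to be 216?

8

The open loop has two poles at the origin → type 2 system.
K_a = lim_{s→0} s^2·G(s) = K·1 / (6·9·16) = (1/864)·K.
e_ss = 2/K_a = 216 ⇒ K_a = 1/108 ⇒ K = (1/108)/(1/864) = 8.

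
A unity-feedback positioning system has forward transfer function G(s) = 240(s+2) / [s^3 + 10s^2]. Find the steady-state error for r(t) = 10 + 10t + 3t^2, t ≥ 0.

0.125

The denominator has no term below 10s^2 — 2 poles at s=0, type 2. By superposition:
  • 10: tracked with zero error.
  • 10t: tracked with zero error.
  • 3t^2: e_ss = 6/K_a with K_a=48 → 0.125.
Total e_ss = 0.125.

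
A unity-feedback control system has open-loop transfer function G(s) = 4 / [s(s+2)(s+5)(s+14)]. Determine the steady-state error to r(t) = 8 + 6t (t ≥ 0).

The open loop has one pole at the origin → type 1 system. By superposition:
  • 8: tracked with zero error.
  • 6t: e_ss = 6/K_v with K_v=1/35 → 210.
Total e_ss = 210.

210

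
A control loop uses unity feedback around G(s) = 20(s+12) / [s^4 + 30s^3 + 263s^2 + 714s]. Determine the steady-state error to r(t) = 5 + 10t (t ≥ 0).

The denominator has no term below 714s — 1 pole at s=0, type 1. By superposition:
  • 5: tracked with zero error.
  • 10t: e_ss = 10/K_v with K_v=40/119 → 29.75.
Total e_ss = 29.75.

29.75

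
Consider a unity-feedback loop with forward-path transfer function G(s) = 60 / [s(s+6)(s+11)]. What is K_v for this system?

System type = 1 (one pole at s=0).
K_v = lim_{s→0} s·G(s) = 60 / (6·11) = 10/11.

10/11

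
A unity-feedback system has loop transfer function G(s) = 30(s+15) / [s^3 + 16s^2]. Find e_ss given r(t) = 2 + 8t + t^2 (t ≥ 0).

16/225

Factoring s^2 from the denominator leaves a polynomial with constant term 16, so the system is type 2. Taking each input component in turn:
  • 2: tracked with zero error.
  • 8t: tracked with zero error.
  • t^2: e_ss = 2/K_a with K_a=28.125 → 16/225.
Total e_ss = 16/225.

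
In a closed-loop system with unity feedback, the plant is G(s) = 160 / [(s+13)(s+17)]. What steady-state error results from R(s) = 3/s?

G(s) has no factors of s in the denominator, so the system is type 0.
K_p = lim_{s→0} G(s) = 160 / (13·17) = 160/221.
e_ss = 3/(1 + K_p) = 3/(381/221) = 221/127.

221/127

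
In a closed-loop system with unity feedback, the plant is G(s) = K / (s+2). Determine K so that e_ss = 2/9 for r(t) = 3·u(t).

G(s) has no factors of s in the denominator, so the system is type 0.
K_p = lim_{s→0} G(s) = K / (2) = 0.5·K.
e_ss = 3/(1 + K_p) = 2/9 ⇒ 1 + 0.5·K = 13.5 ⇒ K = 25.

25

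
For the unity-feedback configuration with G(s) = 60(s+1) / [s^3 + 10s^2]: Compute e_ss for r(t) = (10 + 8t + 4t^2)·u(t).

Factoring s^2 from the denominator leaves a polynomial with constant term 10, so the system is type 2. Treating each term separately:
  • 10: tracked with zero error.
  • 8t: tracked with zero error.
  • 4t^2: e_ss = 8/K_a with K_a=6 → 4/3.
Total e_ss = 4/3.

4/3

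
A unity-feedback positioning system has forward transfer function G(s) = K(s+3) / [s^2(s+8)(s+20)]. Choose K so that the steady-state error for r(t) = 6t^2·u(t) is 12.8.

G(s) has two factors of s in the denominator, so the system is type 2.
K_a = lim_{s→0} s^2·G(s) = K·3 / (8·20) = (3/160)·K.
e_ss = 12/K_a = 12.8 ⇒ K_a = 0.9375 ⇒ K = 0.9375/(3/160) = 50.

50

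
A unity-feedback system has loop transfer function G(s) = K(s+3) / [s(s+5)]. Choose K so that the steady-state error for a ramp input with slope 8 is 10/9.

12

One free integrator in G(s): this is a type 1 system.
K_v = lim_{s→0} s·G(s) = K·3 / (5) = 0.6·K.
e_ss = 8/K_v = 10/9 ⇒ K_v = 7.2 ⇒ K = 7.2/0.6 = 12.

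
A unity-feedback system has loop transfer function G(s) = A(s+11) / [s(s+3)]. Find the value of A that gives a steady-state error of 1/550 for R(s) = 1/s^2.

150

The open loop has one pole at the origin → type 1 system.
K_v = lim_{s→0} s·G(s) = A·11 / (3) = (11/3)·A.
e_ss = 1/K_v = 1/550 ⇒ K_v = 550 ⇒ A = 550/(11/3) = 150.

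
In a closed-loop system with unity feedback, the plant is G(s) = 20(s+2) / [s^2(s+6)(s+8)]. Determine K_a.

The open loop has two poles at the origin → type 2 system.
K_a = lim_{s→0} s^2·G(s) = 20·2 / (6·8) = 5/6.

5/6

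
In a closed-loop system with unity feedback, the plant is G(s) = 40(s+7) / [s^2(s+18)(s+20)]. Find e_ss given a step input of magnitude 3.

G(s) has two factors of s in the denominator, so the system is type 2.
A type-2 system has K_p = ∞, so it tracks a step input with zero steady-state error.

0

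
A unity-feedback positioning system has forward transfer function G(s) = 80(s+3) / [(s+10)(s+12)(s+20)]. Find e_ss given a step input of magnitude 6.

60/11

The open loop has no poles at the origin → type 0 system.
K_p = lim_{s→0} G(s) = 80·3 / (10·12·20) = 0.1.
e_ss = 6/(1 + K_p) = 6/1.1 = 60/11.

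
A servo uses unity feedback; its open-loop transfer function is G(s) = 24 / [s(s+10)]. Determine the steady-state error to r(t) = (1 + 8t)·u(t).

G(s) has one factor of s in the denominator, so the system is type 1. Taking each input component in turn:
  • 1: tracked with zero error.
  • 8t: e_ss = 8/K_v with K_v=2.4 → 10/3.
Total e_ss = 10/3.

10/3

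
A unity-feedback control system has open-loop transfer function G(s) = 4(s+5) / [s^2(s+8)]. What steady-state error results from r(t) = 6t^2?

Two free integrators in G(s): this is a type 2 system.
K_a = lim_{s→0} s^2·G(s) = 4·5 / (8) = 2.5.
r(t) = 6t^2 gives R(s) = 12/s^3.
e_ss = 12/K_a = 12/2.5 = 4.8.

4.8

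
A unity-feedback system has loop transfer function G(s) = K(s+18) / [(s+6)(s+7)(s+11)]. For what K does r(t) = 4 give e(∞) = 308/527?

The open loop has no poles at the origin → type 0 system.
K_p = lim_{s→0} G(s) = K·18 / (6·7·11) = (3/77)·K.
e_ss = 4/(1 + K_p) = 308/527 ⇒ 1 + (3/77)·K = 527/77 ⇒ K = 150.

150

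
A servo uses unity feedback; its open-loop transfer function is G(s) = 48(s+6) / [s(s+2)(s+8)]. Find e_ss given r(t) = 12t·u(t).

2/3

The open loop has one pole at the origin → type 1 system.
K_v = lim_{s→0} s·G(s) = 48·6 / (2·8) = 18.
e_ss = 12/K_v = 12/18 = 2/3.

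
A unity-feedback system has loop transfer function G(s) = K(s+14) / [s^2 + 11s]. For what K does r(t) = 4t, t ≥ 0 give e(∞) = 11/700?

200

The denominator has no term below 11s — 1 pole at s=0, type 1.
K_v = lim_{s→0} s·G(s) = K·14 / 11 = (14/11)·K.
e_ss = 4/K_v = 11/700 ⇒ K_v = 2800/11 ⇒ K = (2800/11)/(14/11) = 200.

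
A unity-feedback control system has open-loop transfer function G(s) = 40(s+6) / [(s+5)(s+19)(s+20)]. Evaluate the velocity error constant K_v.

0

The open loop has no poles at the origin → type 0 system.
K_v = lim_{s→0} s·G(s) = 0 (the extra factor of s kills the finite limit).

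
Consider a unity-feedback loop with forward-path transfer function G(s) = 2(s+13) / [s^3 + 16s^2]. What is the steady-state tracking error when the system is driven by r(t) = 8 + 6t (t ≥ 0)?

0

Factoring s^2 from the denominator leaves a polynomial with constant term 16, so the system is type 2. Treating each term separately:
  • 8: tracked with zero error.
  • 6t: tracked with zero error.
Total e_ss = 0.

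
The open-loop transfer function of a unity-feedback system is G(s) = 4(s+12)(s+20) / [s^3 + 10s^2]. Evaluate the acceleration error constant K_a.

96

Factoring s^2 from the denominator leaves a polynomial with constant term 10, so the system is type 2.
K_a = lim_{s→0} s^2·G(s) = 4·12·20 / 10 = 96.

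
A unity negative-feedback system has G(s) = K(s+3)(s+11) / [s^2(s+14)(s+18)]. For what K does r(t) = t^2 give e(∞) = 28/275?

G(s) has two factors of s in the denominator, so the system is type 2.
K_a = lim_{s→0} s^2·G(s) = K·3·11 / (14·18) = (11/84)·K.
e_ss = 2/K_a = 28/275 ⇒ K_a = 275/14 ⇒ K = (275/14)/(11/84) = 150.

150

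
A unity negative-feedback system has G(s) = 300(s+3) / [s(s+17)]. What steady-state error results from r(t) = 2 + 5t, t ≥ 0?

17/180

One free integrator in G(s): this is a type 1 system. By superposition:
  • 2: tracked with zero error.
  • 5t: e_ss = 5/K_v with K_v=900/17 → 17/180.
Total e_ss = 17/180.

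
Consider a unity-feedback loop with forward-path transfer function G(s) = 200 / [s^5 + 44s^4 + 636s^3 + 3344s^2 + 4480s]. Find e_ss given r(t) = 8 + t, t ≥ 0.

22.4

The denominator has no term below 4480s — 1 pole at s=0, type 1. Taking each input component in turn:
  • 8: tracked with zero error.
  • t: e_ss = 1/K_v with K_v=5/112 → 22.4.
Total e_ss = 22.4.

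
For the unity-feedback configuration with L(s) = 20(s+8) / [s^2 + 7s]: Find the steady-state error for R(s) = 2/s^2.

The denominator has no term below 7s — 1 pole at s=0, type 1.
K_v = lim_{s→0} s·L(s) = 20·8 / 7 = 160/7.
e_ss = 2/K_v = 2/(160/7) = 0.0875.

0.0875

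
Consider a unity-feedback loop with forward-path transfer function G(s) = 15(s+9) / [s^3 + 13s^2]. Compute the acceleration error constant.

Factoring s^2 from the denominator leaves a polynomial with constant term 13, so the system is type 2.
K_a = lim_{s→0} s^2·G(s) = 15·9 / 13 = 135/13.

135/13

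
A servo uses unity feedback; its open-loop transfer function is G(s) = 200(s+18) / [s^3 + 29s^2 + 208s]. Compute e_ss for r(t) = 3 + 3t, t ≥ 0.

Factoring s from the denominator leaves a polynomial with constant term 208, so the system is type 1. Treating each term separately:
  • 3: tracked with zero error.
  • 3t: e_ss = 3/K_v with K_v=225/13 → 13/75.
Total e_ss = 13/75.

13/75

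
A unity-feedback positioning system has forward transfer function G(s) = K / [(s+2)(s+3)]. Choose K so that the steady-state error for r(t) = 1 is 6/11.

5

System type = 0 (no poles at s=0).
K_p = lim_{s→0} G(s) = K / (2·3) = (1/6)·K.
e_ss = 1/(1 + K_p) = 6/11 ⇒ 1 + (1/6)·K = 11/6 ⇒ K = 5.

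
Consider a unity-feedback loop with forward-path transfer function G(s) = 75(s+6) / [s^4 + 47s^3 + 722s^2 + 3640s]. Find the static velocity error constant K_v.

Lowest-order denominator term is 3640s, so the open loop has 1 pole at the origin → type 1 system.
K_v = lim_{s→0} s·G(s) = 75·6 / 3640 = 45/364.

45/364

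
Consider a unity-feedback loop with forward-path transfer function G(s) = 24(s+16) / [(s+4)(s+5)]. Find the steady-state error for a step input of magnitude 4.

System type = 0 (no poles at s=0).
K_p = lim_{s→0} G(s) = 24·16 / (4·5) = 19.2.
e_ss = 4/(1 + K_p) = 4/20.2 = 20/101.

20/101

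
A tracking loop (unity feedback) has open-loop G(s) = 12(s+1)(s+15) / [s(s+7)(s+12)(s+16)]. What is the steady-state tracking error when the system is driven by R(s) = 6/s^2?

The open loop has one pole at the origin → type 1 system.
K_v = lim_{s→0} s·G(s) = 12·1·15 / (7·12·16) = 15/112.
e_ss = 6/K_v = 6/(15/112) = 44.8.

44.8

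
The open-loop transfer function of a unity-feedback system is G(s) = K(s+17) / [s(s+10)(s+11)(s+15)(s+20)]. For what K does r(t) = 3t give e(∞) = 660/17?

150

The open loop has one pole at the origin → type 1 system.
K_v = lim_{s→0} s·G(s) = K·17 / (10·11·15·20) = (17/33000)·K.
e_ss = 3/K_v = 660/17 ⇒ K_v = 17/220 ⇒ K = (17/220)/(17/33000) = 150.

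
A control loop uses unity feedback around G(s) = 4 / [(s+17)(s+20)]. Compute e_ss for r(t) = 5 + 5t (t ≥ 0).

System type = 0 (no poles at s=0). Treating each term separately:
  • 5: e_ss = 5/(1+K_p) with K_p=1/85 → 425/86.
  • 5t: a type-0 system cannot track it, e_ss → ∞.
The unbounded component dominates.

infinity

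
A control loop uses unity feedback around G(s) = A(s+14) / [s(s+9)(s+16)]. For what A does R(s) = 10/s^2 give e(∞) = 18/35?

One free integrator in G(s): this is a type 1 system.
K_v = lim_{s→0} s·G(s) = A·14 / (9·16) = (7/72)·A.
e_ss = 10/K_v = 18/35 ⇒ K_v = 175/9 ⇒ A = (175/9)/(7/72) = 200.

200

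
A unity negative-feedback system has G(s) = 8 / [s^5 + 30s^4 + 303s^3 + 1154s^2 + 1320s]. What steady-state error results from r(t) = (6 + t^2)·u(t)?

Factoring s from the denominator leaves a polynomial with constant term 1320, so the system is type 1. By superposition:
  • 6: tracked with zero error.
  • t^2: a type-1 system cannot track it, e_ss → ∞.
The unbounded component dominates.

infinity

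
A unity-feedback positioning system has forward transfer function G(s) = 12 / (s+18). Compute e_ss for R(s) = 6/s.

G(s) has no factors of s in the denominator, so the system is type 0.
K_p = lim_{s→0} G(s) = 12 / (18) = 2/3.
e_ss = 6/(1 + K_p) = 6/(5/3) = 3.6.

3.6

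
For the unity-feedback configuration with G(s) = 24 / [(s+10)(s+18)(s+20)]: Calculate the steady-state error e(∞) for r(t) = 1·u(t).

150/151

G(s) has no factors of s in the denominator, so the system is type 0.
K_p = lim_{s→0} G(s) = 24 / (10·18·20) = 1/150.
e_ss = 1/(1 + K_p) = 1/(151/150) = 150/151.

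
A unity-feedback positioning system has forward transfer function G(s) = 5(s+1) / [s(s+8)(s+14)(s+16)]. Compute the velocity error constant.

5/1792

G(s) has one factor of s in the denominator, so the system is type 1.
K_v = lim_{s→0} s·G(s) = 5·1 / (8·14·16) = 5/1792.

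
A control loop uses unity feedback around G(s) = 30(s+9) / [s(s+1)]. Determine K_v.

270

G(s) has one factor of s in the denominator, so the system is type 1.
K_v = lim_{s→0} s·G(s) = 30·9 / (1) = 270.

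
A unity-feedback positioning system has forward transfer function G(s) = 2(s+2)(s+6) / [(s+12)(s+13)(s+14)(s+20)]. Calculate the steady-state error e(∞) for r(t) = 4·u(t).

7280/1821

The open loop has no poles at the origin → type 0 system.
K_p = lim_{s→0} G(s) = 2·2·6 / (12·13·14·20) = 1/1820.
e_ss = 4/(1 + K_p) = 4/(1821/1820) = 7280/1821.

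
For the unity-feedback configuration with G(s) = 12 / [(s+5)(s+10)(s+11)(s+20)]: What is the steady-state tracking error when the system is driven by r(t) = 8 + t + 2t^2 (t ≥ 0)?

infinity

G(s) has no factors of s in the denominator, so the system is type 0. Taking each input component in turn:
  • 8: e_ss = 8/(1+K_p) with K_p=3/2750 → 22000/2753.
  • t: a type-0 system cannot track it, e_ss → ∞.
  • 2t^2: a type-0 system cannot track it, e_ss → ∞.
The unbounded component dominates.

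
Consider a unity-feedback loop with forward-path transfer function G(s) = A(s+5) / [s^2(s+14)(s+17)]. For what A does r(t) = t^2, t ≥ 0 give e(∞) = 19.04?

System type = 2 (two poles at s=0).
K_a = lim_{s→0} s^2·G(s) = A·5 / (14·17) = (5/238)·A.
e_ss = 2/K_a = 19.04 ⇒ K_a = 25/238 ⇒ A = (25/238)/(5/238) = 5.

5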